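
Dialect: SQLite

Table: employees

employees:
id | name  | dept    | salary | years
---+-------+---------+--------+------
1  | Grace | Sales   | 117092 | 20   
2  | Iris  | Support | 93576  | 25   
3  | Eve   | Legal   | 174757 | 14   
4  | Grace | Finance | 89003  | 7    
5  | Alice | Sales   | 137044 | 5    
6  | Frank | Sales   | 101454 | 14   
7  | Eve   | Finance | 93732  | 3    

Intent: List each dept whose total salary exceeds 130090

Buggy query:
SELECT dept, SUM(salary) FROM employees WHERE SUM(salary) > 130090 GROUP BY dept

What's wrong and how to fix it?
Bug: WHERE runs before GROUP BY, so aggregates aren't available there

Fix: Move the aggregate condition to a HAVING clause

Corrected query:
SELECT dept, SUM(salary) FROM employees GROUP BY dept HAVING SUM(salary) > 130090

Result:
dept    | SUM(salary)
--------+------------
Finance | 182735     
Legal   | 174757     
Sales   | 355590     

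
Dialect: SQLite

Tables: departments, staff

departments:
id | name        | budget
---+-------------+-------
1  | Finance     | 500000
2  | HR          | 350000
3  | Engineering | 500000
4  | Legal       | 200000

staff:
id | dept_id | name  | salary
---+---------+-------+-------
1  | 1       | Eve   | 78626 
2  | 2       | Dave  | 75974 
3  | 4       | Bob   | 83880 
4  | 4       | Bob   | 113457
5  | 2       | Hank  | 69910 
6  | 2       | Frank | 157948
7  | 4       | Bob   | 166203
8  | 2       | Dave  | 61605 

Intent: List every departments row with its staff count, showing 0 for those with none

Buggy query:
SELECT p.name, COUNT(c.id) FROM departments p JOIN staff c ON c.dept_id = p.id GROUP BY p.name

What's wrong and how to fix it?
Bug: An inner join excludes parents with zero children

Fix: Switch to LEFT JOIN to retain unmatched parent rows

Corrected query:
SELECT p.name, COUNT(c.id) FROM departments p LEFT JOIN staff c ON c.dept_id = p.id GROUP BY p.name

Result:
name        | COUNT(c.id)
------------+------------
Engineering | 0          
Finance     | 1          
HR          | 4          
Legal       | 3          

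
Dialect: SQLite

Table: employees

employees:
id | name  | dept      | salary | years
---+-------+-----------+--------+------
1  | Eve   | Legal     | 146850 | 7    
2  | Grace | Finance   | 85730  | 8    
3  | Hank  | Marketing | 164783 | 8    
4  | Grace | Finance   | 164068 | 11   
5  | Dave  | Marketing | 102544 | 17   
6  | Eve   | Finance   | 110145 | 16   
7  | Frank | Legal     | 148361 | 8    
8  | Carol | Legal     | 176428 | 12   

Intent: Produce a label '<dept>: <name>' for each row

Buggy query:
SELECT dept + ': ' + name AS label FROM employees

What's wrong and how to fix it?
Bug: '+' is numeric addition; on text columns SQLite converts them to 0 instead of concatenating

Fix: Use the || operator for string concatenation

Corrected query:
SELECT dept || ': ' || name AS label FROM employees

Result:
label          
---------------
Legal: Eve     
Finance: Grace 
Marketing: Hank
Finance: Grace 
Marketing: Dave
Finance: Eve   
Legal: Frank   
Legal: Carol   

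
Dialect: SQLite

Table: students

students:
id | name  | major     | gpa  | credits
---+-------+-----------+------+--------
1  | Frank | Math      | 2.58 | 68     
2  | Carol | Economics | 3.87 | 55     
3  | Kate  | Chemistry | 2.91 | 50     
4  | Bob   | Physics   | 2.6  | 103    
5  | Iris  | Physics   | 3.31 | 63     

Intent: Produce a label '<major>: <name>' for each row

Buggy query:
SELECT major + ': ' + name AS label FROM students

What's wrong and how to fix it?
Bug: '+' is numeric addition; on text columns SQLite converts them to 0 instead of concatenating

Fix: Use the || operator for string concatenation

Corrected query:
SELECT major || ': ' || name AS label FROM students

Result:
label           
----------------
Math: Frank     
Economics: Carol
Chemistry: Kate 
Physics: Bob    
Physics: Iris   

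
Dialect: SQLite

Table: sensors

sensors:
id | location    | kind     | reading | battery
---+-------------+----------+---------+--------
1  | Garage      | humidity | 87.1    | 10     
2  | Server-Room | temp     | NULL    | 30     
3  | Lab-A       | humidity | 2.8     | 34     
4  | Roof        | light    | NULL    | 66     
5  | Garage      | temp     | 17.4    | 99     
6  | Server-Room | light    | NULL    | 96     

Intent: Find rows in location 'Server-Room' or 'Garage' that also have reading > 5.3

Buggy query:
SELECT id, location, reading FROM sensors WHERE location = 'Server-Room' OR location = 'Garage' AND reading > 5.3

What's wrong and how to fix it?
Bug: AND binds tighter than OR, so this parses as location = 'Server-Room' OR (location = 'Garage' AND reading > 5.3)

Fix: Group the OR with parentheses (or use IN), then AND the threshold

Corrected query:
SELECT id, location, reading FROM sensors WHERE (location = 'Server-Room' OR location = 'Garage') AND reading > 5.3

Result:
id | location | reading
---+----------+--------
1  | Garage   | 87.1   
5  | Garage   | 17.4   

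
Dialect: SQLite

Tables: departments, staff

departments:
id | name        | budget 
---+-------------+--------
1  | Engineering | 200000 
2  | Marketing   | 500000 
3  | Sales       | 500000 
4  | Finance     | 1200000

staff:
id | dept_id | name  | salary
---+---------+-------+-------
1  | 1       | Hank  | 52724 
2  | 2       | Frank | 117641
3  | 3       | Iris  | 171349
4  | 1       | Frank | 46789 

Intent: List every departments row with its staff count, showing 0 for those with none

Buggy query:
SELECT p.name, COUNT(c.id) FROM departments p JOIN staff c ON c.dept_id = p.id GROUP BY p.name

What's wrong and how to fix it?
Bug: INNER JOIN drops departments rows that have no matching staff rows

Fix: Use LEFT JOIN so parents without children still appear (COUNT(c.id) gives 0)

Corrected query:
SELECT p.name, COUNT(c.id) FROM departments p LEFT JOIN staff c ON c.dept_id = p.id GROUP BY p.name

Result:
name        | COUNT(c.id)
------------+------------
Engineering | 2          
Finance     | 0          
Marketing   | 1          
Sales       | 1          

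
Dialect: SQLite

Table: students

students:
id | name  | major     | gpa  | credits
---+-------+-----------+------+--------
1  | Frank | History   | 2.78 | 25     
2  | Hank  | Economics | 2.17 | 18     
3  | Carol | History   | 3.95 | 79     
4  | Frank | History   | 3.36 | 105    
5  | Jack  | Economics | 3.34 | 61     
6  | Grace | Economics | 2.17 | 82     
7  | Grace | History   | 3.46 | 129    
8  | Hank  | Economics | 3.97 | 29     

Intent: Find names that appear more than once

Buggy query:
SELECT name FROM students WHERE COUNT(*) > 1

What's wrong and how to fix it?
Bug: COUNT(*) is an aggregate and cannot be used in WHERE

Fix: Group first, then use HAVING for the count condition

Corrected query:
SELECT name FROM students GROUP BY name HAVING COUNT(*) > 1

Result:
name 
-----
Frank
Grace
Hank 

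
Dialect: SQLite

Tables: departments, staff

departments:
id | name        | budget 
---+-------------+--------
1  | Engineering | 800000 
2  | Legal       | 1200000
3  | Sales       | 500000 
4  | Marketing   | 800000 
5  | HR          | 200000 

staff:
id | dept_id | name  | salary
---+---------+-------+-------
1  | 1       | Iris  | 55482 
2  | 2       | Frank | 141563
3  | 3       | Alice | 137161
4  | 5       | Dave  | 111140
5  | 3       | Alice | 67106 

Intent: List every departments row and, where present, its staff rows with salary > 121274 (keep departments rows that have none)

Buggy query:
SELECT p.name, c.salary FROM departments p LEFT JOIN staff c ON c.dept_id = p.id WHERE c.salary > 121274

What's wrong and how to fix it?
Bug: Filtering c.salary in WHERE discards the NULL rows produced by LEFT JOIN, turning it into an inner join

Fix: Move the right-table condition into the ON clause so unmatched parents are kept

Corrected query:
SELECT p.name, c.salary FROM departments p LEFT JOIN staff c ON c.dept_id = p.id AND c.salary > 121274

Result:
name        | salary
------------+-------
Engineering | NULL  
Legal       | 141563
Sales       | 137161
Marketing   | NULL  
HR          | NULL  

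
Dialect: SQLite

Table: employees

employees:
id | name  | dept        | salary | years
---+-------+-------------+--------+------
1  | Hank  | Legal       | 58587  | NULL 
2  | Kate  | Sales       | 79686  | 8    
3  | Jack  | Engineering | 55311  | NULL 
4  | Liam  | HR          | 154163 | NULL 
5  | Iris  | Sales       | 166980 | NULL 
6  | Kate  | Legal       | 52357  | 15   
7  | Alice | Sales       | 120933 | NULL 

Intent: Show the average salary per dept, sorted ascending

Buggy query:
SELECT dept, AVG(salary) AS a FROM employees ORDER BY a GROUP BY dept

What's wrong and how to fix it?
Bug: GROUP BY must precede ORDER BY

Fix: Reorder: SELECT … FROM … GROUP BY … ORDER BY …

Corrected query:
SELECT dept, AVG(salary) AS a FROM employees GROUP BY dept ORDER BY a

Result:
dept        | a     
------------+-------
Engineering | 55311 
Legal       | 55472 
Sales       | 122533
HR          | 154163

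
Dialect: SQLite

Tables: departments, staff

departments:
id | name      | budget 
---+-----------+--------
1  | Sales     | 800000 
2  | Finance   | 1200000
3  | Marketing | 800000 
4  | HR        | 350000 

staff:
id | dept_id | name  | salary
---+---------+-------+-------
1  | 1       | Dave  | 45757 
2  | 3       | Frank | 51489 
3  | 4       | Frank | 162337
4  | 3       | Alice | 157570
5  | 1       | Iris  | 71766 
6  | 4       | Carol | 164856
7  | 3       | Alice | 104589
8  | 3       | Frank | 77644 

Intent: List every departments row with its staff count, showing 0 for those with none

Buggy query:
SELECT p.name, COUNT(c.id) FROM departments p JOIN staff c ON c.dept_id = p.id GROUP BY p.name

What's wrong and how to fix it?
Bug: An inner join excludes parents with zero children

Fix: Switch to LEFT JOIN to retain unmatched parent rows

Corrected query:
SELECT p.name, COUNT(c.id) FROM departments p LEFT JOIN staff c ON c.dept_id = p.id GROUP BY p.name

Result:
name      | COUNT(c.id)
----------+------------
Finance   | 0          
HR        | 2          
Marketing | 4          
Sales     | 2          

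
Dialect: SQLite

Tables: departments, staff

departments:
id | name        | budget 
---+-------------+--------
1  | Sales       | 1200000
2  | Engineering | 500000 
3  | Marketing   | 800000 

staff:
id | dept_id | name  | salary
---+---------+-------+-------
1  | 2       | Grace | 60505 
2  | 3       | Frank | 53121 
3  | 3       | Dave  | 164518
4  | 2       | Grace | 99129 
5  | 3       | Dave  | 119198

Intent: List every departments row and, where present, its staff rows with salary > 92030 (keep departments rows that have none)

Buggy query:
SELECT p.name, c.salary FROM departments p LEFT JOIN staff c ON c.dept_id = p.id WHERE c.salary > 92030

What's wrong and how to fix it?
Bug: A WHERE condition on the right-hand table after LEFT JOIN drops unmatched parents

Fix: Move the right-table condition into the ON clause so unmatched parents are kept

Corrected query:
SELECT p.name, c.salary FROM departments p LEFT JOIN staff c ON c.dept_id = p.id AND c.salary > 92030

Result:
name        | salary
------------+-------
Sales       | NULL  
Engineering | 99129 
Marketing   | 119198
Marketing   | 164518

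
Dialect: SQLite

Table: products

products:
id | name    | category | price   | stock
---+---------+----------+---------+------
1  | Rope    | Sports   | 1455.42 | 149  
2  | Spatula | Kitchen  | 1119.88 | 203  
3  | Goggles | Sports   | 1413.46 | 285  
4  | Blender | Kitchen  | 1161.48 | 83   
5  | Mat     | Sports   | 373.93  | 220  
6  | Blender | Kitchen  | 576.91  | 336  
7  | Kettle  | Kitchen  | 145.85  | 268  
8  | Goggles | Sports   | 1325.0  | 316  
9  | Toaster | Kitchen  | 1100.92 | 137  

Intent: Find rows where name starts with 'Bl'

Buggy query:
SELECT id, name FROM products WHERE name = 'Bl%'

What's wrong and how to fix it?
Bug: '=' compares the literal string including the % character; pattern matching needs LIKE

Fix: Replace '=' with LIKE so 'Bl%' is treated as a pattern

Corrected query:
SELECT id, name FROM products WHERE name LIKE 'Bl%'

Result:
id | name   
---+--------
4  | Blender
6  | Blender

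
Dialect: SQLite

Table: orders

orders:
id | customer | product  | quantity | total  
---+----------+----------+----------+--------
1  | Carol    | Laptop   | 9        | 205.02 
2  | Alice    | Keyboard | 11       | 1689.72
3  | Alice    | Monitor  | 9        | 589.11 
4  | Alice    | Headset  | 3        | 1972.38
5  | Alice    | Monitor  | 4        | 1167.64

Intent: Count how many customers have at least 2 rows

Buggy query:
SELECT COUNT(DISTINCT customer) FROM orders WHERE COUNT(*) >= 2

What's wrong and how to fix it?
Bug: WHERE filters individual rows, not groups, so a group-level COUNT is invalid there

Fix: Use a subquery that GROUPs and filters with HAVING, then count its rows

Corrected query:
SELECT COUNT(*) FROM (SELECT customer FROM orders GROUP BY customer HAVING COUNT(*) >= 2)

Result:
COUNT(*)
--------
1       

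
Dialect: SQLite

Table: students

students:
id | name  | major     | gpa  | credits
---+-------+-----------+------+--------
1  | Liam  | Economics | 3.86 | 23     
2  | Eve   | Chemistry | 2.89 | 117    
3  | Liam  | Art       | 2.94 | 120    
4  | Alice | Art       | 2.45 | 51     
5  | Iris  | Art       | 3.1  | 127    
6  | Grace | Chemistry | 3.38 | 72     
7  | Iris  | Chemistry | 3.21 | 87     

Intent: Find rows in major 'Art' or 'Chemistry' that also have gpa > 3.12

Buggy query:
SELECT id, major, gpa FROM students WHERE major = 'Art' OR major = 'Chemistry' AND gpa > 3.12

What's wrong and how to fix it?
Bug: Without parentheses, AND is evaluated before OR, so the gpa filter only applies to the 'Chemistry' branch

Fix: Add parentheses around the OR so the AND applies to both alternatives

Corrected query:
SELECT id, major, gpa FROM students WHERE (major = 'Art' OR major = 'Chemistry') AND gpa > 3.12

Result:
id | major     | gpa 
---+-----------+-----
6  | Chemistry | 3.38
7  | Chemistry | 3.21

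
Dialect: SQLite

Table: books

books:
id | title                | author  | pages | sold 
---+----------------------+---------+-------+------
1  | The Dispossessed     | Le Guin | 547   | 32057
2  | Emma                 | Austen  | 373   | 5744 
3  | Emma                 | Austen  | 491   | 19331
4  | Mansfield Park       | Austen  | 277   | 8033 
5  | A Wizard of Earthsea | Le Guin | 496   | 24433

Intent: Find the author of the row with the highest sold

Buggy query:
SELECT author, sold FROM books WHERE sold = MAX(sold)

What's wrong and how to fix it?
Bug: WHERE is evaluated per row; an aggregate over the whole table isn't defined there

Fix: Wrap MAX in a scalar subquery so WHERE compares against a single value

Corrected query:
SELECT author, sold FROM books WHERE sold = (SELECT MAX(sold) FROM books)

Result:
author  | sold 
--------+------
Le Guin | 32057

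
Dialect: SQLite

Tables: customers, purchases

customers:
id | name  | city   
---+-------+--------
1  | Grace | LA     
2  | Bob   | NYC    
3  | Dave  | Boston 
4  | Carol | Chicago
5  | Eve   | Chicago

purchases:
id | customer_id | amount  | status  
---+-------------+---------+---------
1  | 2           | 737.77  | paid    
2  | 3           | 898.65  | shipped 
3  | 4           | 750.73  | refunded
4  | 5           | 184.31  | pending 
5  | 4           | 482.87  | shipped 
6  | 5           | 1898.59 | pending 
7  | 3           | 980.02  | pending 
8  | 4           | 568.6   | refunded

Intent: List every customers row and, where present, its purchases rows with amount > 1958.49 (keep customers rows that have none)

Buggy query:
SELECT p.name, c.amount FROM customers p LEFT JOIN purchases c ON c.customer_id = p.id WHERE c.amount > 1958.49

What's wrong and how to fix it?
Bug: Filtering c.amount in WHERE discards the NULL rows produced by LEFT JOIN, turning it into an inner join

Fix: Move the right-table condition into the ON clause so unmatched parents are kept

Corrected query:
SELECT p.name, c.amount FROM customers p LEFT JOIN purchases c ON c.customer_id = p.id AND c.amount > 1958.49

Result:
name  | amount
------+-------
Grace | NULL  
Bob   | NULL  
Dave  | NULL  
Carol | NULL  
Eve   | NULL  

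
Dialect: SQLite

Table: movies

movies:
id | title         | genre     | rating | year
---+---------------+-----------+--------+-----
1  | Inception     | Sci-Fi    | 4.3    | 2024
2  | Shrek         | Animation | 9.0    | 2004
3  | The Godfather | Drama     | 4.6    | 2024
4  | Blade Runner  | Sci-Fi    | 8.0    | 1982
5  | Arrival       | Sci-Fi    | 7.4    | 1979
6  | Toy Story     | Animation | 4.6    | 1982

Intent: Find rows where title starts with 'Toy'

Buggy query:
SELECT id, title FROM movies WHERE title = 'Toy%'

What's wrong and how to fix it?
Bug: Wildcards only work with LIKE; '=' treats '%' as a literal character

Fix: Use LIKE for wildcard pattern matching

Corrected query:
SELECT id, title FROM movies WHERE title LIKE 'Toy%'

Result:
id | title    
---+----------
6  | Toy Story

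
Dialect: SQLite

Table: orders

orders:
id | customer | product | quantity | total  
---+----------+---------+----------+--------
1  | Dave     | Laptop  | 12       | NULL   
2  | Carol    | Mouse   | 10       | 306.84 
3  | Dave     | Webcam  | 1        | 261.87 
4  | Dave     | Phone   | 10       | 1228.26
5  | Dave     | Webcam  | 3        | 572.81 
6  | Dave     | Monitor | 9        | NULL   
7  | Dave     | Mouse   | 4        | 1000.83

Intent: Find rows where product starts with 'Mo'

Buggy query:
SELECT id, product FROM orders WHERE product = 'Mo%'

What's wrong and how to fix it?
Bug: '=' compares the literal string including the % character; pattern matching needs LIKE

Fix: Use LIKE for wildcard pattern matching

Corrected query:
SELECT id, product FROM orders WHERE product LIKE 'Mo%'

Result:
id | product
---+--------
2  | Mouse  
6  | Monitor
7  | Mouse  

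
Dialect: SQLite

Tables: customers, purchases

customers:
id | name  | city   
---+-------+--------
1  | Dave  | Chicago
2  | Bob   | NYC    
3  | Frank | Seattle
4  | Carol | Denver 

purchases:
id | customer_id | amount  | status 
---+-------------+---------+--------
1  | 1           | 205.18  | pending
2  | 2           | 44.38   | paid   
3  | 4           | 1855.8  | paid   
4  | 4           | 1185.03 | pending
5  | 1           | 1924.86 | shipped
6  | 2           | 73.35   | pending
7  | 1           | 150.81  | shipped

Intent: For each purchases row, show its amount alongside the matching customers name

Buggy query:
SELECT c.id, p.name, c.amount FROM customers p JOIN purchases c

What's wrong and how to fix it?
Bug: Missing join condition: each purchases row is matched to all customers rows instead of just its own

Fix: Add ON c.customer_id = p.id to the JOIN

Corrected query:
SELECT c.id, p.name, c.amount FROM customers p JOIN purchases c ON c.customer_id = p.id

Result:
id | name  | amount 
---+-------+--------
1  | Dave  | 205.18 
2  | Bob   | 44.38  
3  | Carol | 1855.8 
4  | Carol | 1185.03
5  | Dave  | 1924.86
6  | Bob   | 73.35  
7  | Dave  | 150.81 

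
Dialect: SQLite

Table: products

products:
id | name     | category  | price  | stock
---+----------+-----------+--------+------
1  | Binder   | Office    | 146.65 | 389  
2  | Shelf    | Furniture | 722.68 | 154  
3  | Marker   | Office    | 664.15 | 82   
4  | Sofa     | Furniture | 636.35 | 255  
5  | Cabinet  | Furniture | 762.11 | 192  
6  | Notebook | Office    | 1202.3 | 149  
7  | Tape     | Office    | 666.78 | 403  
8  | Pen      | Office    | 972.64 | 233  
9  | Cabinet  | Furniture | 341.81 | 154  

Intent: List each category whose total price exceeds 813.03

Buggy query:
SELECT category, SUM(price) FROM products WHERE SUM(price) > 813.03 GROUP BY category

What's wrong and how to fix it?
Bug: WHERE runs before GROUP BY, so aggregates aren't available there

Fix: Move the aggregate condition to a HAVING clause

Corrected query:
SELECT category, SUM(price) FROM products GROUP BY category HAVING SUM(price) > 813.03

Result:
category  | SUM(price)
----------+-----------
Furniture | 2462.95   
Office    | 3652.52   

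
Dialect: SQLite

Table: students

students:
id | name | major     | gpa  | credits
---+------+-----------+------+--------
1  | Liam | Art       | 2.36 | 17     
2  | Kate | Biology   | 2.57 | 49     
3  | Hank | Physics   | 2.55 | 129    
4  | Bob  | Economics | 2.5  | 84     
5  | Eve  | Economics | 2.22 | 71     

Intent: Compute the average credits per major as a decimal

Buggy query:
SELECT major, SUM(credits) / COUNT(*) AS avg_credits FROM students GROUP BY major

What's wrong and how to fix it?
Bug: SUM(credits) and COUNT(*) are both integers; the division truncates the fractional part

Fix: Multiply by 1.0 (or CAST to REAL) to force floating-point division

Corrected query:
SELECT major, SUM(credits) * 1.0 / COUNT(*) AS avg_credits FROM students GROUP BY major

Result:
major     | avg_credits
----------+------------
Art       | 17         
Biology   | 49         
Economics | 77.5       
Physics   | 129        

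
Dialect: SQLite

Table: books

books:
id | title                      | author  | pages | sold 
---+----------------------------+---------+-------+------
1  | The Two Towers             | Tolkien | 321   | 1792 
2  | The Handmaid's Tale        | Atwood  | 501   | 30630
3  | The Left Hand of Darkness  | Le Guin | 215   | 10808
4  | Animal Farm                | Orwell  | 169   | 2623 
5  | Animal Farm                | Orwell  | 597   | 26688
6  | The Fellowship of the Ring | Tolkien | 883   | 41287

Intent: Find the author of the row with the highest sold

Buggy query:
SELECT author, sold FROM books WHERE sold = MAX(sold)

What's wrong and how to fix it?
Bug: WHERE is evaluated per row; an aggregate over the whole table isn't defined there

Fix: Wrap MAX in a scalar subquery so WHERE compares against a single value

Corrected query:
SELECT author, sold FROM books WHERE sold = (SELECT MAX(sold) FROM books)

Result:
author  | sold 
--------+------
Tolkien | 41287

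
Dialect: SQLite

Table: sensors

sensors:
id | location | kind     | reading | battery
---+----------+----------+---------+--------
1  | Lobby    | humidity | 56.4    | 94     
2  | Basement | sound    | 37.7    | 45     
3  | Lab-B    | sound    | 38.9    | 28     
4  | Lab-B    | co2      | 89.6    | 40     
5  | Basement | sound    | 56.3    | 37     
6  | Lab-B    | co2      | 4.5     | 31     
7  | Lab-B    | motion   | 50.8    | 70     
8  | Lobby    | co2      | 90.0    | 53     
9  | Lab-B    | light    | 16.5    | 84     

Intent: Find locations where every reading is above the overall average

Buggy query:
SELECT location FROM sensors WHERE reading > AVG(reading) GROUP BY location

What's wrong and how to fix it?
Bug: AVG() is an aggregate; it can't sit directly in WHERE

Fix: Compute the overall average in a scalar subquery and compare each group's MIN against it in HAVING

Corrected query:
SELECT location FROM sensors GROUP BY location HAVING MIN(reading) > (SELECT AVG(reading) FROM sensors)

Result:
location
--------
Lobby   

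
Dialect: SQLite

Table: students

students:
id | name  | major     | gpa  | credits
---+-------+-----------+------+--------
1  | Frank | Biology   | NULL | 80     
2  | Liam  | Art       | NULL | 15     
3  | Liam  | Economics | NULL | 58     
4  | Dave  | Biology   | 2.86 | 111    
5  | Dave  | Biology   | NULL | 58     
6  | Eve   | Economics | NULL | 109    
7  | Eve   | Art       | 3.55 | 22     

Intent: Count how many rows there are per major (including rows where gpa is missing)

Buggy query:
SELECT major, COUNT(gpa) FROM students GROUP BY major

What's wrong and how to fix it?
Bug: COUNT(column) counts non-NULL values only; rows with NULL gpa aren't counted

Fix: Replace COUNT(gpa) with COUNT(*)

Corrected query:
SELECT major, COUNT(*) FROM students GROUP BY major

Result:
major     | COUNT(*)
----------+---------
Art       | 2       
Biology   | 3       
Economics | 2       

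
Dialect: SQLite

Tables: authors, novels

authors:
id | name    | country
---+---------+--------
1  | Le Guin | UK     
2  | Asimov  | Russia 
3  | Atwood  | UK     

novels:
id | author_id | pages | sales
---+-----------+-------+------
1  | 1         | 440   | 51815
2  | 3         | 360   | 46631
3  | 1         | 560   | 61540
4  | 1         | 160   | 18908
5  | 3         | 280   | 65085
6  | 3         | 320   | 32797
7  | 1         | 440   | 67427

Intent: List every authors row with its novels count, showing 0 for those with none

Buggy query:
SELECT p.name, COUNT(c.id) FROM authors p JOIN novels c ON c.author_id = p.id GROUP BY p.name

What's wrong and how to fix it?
Bug: INNER JOIN drops authors rows that have no matching novels rows

Fix: Switch to LEFT JOIN to retain unmatched parent rows

Corrected query:
SELECT p.name, COUNT(c.id) FROM authors p LEFT JOIN novels c ON c.author_id = p.id GROUP BY p.name

Result:
name    | COUNT(c.id)
--------+------------
Asimov  | 0          
Atwood  | 3          
Le Guin | 4          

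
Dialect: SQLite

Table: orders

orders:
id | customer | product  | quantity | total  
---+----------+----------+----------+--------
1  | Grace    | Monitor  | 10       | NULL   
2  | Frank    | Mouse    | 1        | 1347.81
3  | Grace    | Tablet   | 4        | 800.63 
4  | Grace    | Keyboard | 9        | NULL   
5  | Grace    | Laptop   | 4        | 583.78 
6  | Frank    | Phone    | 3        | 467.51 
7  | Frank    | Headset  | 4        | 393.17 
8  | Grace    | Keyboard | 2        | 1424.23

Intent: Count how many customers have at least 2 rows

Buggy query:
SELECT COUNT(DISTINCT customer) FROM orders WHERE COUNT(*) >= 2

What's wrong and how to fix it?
Bug: COUNT(*) cannot appear in WHERE; the per-group count doesn't exist yet

Fix: Use a subquery that GROUPs and filters with HAVING, then count its rows

Corrected query:
SELECT COUNT(*) FROM (SELECT customer FROM orders GROUP BY customer HAVING COUNT(*) >= 2)

Result:
COUNT(*)
--------
2       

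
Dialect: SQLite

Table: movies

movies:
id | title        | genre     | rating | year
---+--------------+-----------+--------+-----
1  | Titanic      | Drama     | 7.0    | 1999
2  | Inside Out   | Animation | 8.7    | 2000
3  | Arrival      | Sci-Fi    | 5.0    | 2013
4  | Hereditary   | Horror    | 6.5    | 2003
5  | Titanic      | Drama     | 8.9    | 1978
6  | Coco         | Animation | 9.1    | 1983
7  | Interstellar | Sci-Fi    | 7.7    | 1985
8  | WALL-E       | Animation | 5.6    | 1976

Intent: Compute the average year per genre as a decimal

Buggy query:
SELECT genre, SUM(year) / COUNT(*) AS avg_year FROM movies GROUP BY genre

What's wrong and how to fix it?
Bug: SUM(year) and COUNT(*) are both integers; the division truncates the fractional part

Fix: Multiply by 1.0 (or CAST to REAL) to force floating-point division

Corrected query:
SELECT genre, SUM(year) * 1.0 / COUNT(*) AS avg_year FROM movies GROUP BY genre

Result:
genre     | avg_year   
----------+------------
Animation | 1986.333333
Drama     | 1988.5     
Horror    | 2003       
Sci-Fi    | 1999       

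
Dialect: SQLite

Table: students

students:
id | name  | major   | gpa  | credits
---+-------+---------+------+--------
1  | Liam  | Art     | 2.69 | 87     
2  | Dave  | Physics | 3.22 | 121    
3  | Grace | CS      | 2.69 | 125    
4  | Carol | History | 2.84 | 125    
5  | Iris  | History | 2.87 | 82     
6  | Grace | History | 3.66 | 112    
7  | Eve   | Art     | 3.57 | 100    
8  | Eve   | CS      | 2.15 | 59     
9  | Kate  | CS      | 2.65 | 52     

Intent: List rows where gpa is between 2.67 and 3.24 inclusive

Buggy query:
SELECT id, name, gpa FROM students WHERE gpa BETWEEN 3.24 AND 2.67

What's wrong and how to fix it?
Bug: The bounds are reversed; BETWEEN a AND b requires a <= b to match anything

Fix: Write BETWEEN 2.67 AND 3.24

Corrected query:
SELECT id, name, gpa FROM students WHERE gpa BETWEEN 2.67 AND 3.24

Result:
id | name  | gpa 
---+-------+-----
1  | Liam  | 2.69
2  | Dave  | 3.22
3  | Grace | 2.69
4  | Carol | 2.84
5  | Iris  | 2.87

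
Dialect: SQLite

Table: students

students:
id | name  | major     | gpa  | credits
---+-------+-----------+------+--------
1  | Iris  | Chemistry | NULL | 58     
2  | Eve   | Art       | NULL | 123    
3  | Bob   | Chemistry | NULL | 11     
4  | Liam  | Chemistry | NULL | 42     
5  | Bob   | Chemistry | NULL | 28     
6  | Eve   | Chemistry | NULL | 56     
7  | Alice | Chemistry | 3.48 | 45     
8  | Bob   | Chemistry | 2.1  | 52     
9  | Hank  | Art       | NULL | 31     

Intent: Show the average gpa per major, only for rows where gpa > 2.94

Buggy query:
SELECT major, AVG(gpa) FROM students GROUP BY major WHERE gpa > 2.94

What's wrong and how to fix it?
Bug: Row-level WHERE must come before GROUP BY in the clause order

Fix: Place WHERE between FROM and GROUP BY

Corrected query:
SELECT major, AVG(gpa) FROM students WHERE gpa > 2.94 GROUP BY major

Result:
major     | AVG(gpa)
----------+---------
Chemistry | 3.48    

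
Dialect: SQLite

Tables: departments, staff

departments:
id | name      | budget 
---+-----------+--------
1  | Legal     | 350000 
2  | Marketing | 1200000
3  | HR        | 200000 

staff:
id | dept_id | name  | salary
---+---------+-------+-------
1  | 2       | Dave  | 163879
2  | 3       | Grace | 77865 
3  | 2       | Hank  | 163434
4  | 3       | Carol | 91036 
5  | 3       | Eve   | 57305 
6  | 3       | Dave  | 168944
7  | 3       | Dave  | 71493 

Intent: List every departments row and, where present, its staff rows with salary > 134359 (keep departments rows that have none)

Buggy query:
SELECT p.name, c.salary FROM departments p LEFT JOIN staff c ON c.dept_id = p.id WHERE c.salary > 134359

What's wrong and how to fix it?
Bug: Filtering c.salary in WHERE discards the NULL rows produced by LEFT JOIN, turning it into an inner join

Fix: Put 'c.salary > 134359' in the JOIN's ON clause instead of WHERE

Corrected query:
SELECT p.name, c.salary FROM departments p LEFT JOIN staff c ON c.dept_id = p.id AND c.salary > 134359

Result:
name      | salary
----------+-------
Legal     | NULL  
Marketing | 163434
Marketing | 163879
HR        | 168944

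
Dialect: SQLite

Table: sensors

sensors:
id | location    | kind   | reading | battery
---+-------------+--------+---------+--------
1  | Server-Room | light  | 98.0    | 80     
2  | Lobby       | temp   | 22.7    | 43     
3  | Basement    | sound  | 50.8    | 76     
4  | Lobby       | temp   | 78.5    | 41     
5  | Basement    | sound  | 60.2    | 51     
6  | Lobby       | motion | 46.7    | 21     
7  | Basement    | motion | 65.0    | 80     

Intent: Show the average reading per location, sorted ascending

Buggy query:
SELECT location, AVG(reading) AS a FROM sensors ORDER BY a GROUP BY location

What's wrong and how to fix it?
Bug: ORDER BY appears before GROUP BY; SQL clause order requires GROUP BY first

Fix: Move ORDER BY to the end, after GROUP BY

Corrected query:
SELECT location, AVG(reading) AS a FROM sensors GROUP BY location ORDER BY a

Result:
location    | a        
------------+----------
Lobby       | 49.3     
Basement    | 58.666667
Server-Room | 98       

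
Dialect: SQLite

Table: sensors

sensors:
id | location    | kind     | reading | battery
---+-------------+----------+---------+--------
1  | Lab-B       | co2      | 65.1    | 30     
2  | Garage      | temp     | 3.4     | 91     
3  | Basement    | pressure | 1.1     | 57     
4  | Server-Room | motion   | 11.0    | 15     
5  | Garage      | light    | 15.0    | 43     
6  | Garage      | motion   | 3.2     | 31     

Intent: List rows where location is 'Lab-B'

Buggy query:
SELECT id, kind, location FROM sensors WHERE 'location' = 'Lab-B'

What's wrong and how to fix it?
Bug: Single quotes denote string literals in SQL; the column name is being compared as a constant string

Fix: Remove the quotes around the column name (or use double quotes for an identifier)

Corrected query:
SELECT id, kind, location FROM sensors WHERE location = 'Lab-B'

Result:
id | kind | location
---+------+---------
1  | co2  | Lab-B   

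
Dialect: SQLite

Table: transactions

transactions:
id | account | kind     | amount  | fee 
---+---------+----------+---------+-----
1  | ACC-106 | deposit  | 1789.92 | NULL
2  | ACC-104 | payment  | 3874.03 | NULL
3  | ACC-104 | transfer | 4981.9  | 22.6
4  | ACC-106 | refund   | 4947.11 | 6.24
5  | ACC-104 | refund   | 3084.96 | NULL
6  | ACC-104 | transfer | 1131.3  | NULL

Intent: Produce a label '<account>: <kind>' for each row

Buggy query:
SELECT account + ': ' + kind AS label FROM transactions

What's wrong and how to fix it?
Bug: '+' is numeric addition; on text columns SQLite converts them to 0 instead of concatenating

Fix: Replace + with || to concatenate text

Corrected query:
SELECT account || ': ' || kind AS label FROM transactions

Result:
label            
-----------------
ACC-106: deposit 
ACC-104: payment 
ACC-104: transfer
ACC-106: refund  
ACC-104: refund  
ACC-104: transfer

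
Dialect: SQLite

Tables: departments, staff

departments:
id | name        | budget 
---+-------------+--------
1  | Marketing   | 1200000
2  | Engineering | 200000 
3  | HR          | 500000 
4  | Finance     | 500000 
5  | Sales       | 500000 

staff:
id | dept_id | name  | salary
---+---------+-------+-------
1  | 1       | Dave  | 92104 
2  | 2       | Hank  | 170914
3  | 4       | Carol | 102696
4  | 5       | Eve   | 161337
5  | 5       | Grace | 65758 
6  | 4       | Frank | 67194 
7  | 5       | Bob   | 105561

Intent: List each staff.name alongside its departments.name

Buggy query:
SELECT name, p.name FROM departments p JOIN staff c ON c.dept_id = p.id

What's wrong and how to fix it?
Bug: Both tables have a 'name' column; the unqualified reference is ambiguous

Fix: Prefix ambiguous columns with the table alias

Corrected query:
SELECT c.name, p.name FROM departments p JOIN staff c ON c.dept_id = p.id

Result:
name  | name       
------+------------
Dave  | Marketing  
Hank  | Engineering
Carol | Finance    
Eve   | Sales      
Grace | Sales      
Frank | Finance    
Bob   | Sales      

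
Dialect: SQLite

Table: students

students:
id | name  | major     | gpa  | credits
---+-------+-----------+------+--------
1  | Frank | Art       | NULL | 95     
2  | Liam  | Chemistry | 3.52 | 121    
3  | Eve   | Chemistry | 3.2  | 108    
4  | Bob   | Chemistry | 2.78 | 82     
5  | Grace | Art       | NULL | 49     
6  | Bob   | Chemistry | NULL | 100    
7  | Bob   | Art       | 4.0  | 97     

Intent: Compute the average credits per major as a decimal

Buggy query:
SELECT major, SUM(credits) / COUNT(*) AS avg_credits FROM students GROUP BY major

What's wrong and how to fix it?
Bug: SUM(credits) and COUNT(*) are both integers; the division truncates the fractional part

Fix: Cast one side to REAL so the division keeps the fractional part

Corrected query:
SELECT major, SUM(credits) * 1.0 / COUNT(*) AS avg_credits FROM students GROUP BY major

Result:
major     | avg_credits
----------+------------
Art       | 80.333333  
Chemistry | 102.75     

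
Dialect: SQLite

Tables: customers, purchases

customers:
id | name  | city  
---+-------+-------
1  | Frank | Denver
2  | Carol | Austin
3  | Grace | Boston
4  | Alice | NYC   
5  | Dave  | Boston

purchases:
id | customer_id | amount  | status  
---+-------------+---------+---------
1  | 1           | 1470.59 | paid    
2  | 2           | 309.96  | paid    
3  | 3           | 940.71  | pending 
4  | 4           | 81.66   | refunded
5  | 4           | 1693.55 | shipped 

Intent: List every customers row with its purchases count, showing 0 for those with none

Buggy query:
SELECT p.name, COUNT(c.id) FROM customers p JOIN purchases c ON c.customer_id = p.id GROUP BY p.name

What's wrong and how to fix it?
Bug: An inner join excludes parents with zero children

Fix: Use LEFT JOIN so parents without children still appear (COUNT(c.id) gives 0)

Corrected query:
SELECT p.name, COUNT(c.id) FROM customers p LEFT JOIN purchases c ON c.customer_id = p.id GROUP BY p.name

Result:
name  | COUNT(c.id)
------+------------
Alice | 2          
Carol | 1          
Dave  | 0          
Frank | 1          
Grace | 1          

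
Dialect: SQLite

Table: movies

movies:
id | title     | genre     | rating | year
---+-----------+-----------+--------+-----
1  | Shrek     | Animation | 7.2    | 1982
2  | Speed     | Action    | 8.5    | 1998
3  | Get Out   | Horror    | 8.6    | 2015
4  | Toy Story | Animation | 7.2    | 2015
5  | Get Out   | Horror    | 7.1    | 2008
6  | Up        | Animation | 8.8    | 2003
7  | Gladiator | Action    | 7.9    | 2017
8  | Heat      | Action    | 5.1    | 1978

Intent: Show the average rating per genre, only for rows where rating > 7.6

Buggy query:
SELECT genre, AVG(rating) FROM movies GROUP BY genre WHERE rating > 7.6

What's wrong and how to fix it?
Bug: Row-level WHERE must come before GROUP BY in the clause order

Fix: Move the WHERE clause before GROUP BY

Corrected query:
SELECT genre, AVG(rating) FROM movies WHERE rating > 7.6 GROUP BY genre

Result:
genre     | AVG(rating)
----------+------------
Action    | 8.2        
Animation | 8.8        
Horror    | 8.6        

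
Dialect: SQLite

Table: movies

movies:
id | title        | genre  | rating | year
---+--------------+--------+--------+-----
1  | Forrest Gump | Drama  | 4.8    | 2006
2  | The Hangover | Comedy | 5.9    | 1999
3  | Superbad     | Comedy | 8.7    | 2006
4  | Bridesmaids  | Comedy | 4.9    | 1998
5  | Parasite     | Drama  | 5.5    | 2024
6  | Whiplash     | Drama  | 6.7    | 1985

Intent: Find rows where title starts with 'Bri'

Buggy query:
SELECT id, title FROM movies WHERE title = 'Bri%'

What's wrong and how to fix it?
Bug: '=' compares the literal string including the % character; pattern matching needs LIKE

Fix: Replace '=' with LIKE so 'Bri%' is treated as a pattern

Corrected query:
SELECT id, title FROM movies WHERE title LIKE 'Bri%'

Result:
id | title      
---+------------
4  | Bridesmaids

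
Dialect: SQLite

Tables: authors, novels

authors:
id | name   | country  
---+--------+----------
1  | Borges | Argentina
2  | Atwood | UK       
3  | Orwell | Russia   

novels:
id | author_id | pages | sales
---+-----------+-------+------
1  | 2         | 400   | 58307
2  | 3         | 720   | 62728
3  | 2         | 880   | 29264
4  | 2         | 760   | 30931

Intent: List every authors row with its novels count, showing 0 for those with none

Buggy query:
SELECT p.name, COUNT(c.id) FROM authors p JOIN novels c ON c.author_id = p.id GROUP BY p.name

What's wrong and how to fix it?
Bug: INNER JOIN drops authors rows that have no matching novels rows

Fix: Use LEFT JOIN so parents without children still appear (COUNT(c.id) gives 0)

Corrected query:
SELECT p.name, COUNT(c.id) FROM authors p LEFT JOIN novels c ON c.author_id = p.id GROUP BY p.name

Result:
name   | COUNT(c.id)
-------+------------
Atwood | 3          
Borges | 0          
Orwell | 1          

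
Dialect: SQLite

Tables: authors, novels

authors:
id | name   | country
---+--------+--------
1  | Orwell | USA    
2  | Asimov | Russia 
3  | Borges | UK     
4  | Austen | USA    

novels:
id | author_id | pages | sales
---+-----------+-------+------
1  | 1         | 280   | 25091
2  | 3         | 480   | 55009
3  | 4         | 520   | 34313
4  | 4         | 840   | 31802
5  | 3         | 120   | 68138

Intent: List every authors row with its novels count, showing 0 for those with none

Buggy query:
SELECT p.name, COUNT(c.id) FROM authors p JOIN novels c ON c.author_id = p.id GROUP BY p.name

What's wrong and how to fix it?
Bug: An inner join excludes parents with zero children

Fix: Use LEFT JOIN so parents without children still appear (COUNT(c.id) gives 0)

Corrected query:
SELECT p.name, COUNT(c.id) FROM authors p LEFT JOIN novels c ON c.author_id = p.id GROUP BY p.name

Result:
name   | COUNT(c.id)
-------+------------
Asimov | 0          
Austen | 2          
Borges | 2          
Orwell | 1          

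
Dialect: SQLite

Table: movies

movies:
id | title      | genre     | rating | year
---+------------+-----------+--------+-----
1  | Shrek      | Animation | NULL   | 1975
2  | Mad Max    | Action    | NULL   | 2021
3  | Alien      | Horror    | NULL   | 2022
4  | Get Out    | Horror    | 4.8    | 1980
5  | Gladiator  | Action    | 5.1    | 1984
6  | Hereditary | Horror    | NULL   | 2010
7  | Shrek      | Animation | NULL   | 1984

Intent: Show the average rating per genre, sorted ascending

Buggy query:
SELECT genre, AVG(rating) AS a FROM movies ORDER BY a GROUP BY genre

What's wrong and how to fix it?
Bug: ORDER BY appears before GROUP BY; SQL clause order requires GROUP BY first

Fix: Reorder: SELECT … FROM … GROUP BY … ORDER BY …

Corrected query:
SELECT genre, AVG(rating) AS a FROM movies GROUP BY genre ORDER BY a

Result:
genre     | a   
----------+-----
Animation | NULL
Horror    | 4.8 
Action    | 5.1 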